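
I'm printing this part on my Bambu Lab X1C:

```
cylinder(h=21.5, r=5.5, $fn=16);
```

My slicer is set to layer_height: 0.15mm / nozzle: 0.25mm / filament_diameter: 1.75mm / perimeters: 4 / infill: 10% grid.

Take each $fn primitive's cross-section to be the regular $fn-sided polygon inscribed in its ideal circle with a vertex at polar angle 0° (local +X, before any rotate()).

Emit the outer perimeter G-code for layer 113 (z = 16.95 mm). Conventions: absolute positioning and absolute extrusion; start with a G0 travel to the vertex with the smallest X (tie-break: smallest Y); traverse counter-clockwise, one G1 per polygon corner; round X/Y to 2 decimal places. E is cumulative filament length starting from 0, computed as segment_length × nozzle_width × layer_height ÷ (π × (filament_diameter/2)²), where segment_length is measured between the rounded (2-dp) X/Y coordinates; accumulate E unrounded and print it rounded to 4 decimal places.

At z = 16.95 mm: the r=5.5 cylinder contributes a regular 16-gon of circumradius 5.5. The outline is a single polygon with 16 vertices. Extrusion per mm of travel: 0.25 × 0.15 / (π × 0.875²) = 0.015591. Accumulating E over each segment gives final E = 0.5352.

G0 X-5.50 Y0.00 Z16.95
G1 X-5.08 Y-2.10 E0.0334
G1 X-3.89 Y-3.89 E0.0669
G1 X-2.10 Y-5.08 E0.1004
G1 X0.00 Y-5.50 E0.1338
G1 X2.10 Y-5.08 E0.1672
G1 X3.89 Y-3.89 E0.2007
G1 X5.08 Y-2.10 E0.2342
G1 X5.50 Y0.00 E0.2676
G1 X5.08 Y2.10 E0.3010
G1 X3.89 Y3.89 E0.3345
G1 X2.10 Y5.08 E0.3680
G1 X0.00 Y5.50 E0.4014
G1 X-2.10 Y5.08 E0.4348
G1 X-3.89 Y3.89 E0.4683
G1 X-5.08 Y2.10 E0.5018
G1 X-5.50 Y0.00 E0.5352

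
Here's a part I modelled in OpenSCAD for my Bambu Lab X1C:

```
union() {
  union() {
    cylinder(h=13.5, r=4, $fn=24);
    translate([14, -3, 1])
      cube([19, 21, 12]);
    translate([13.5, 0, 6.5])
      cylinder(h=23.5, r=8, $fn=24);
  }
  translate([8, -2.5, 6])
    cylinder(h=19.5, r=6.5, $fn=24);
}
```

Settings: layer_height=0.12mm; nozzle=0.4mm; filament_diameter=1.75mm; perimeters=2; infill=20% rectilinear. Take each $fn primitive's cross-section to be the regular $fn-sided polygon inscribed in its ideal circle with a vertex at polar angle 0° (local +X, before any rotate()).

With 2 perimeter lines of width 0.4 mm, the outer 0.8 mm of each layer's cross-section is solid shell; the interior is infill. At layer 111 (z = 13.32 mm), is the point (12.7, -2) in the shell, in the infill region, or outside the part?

infill

At z = 13.32 mm: the cylinder: section is a regular 24-gon, circumradius r=4; the cube at (14, -3) does not reach this height (z outside [1, 13]); the cylinder at (13.5, 0): section is a regular 24-gon, circumradius r=8; Taking the union: the 2 present regions are separate (no shared area or edge), so areas and boundary lengths simply add and each stays a separate island — 2 connected regions; the r=6.5 cylinder at (8, -2.5) gives a regular 24-gon of circumradius 6.5 (constant along its height); Combining (union): the regions partially overlap (shared area 86.00 mm²), so overlapping operands fuse into one piece — 1 connected region. Overall, the cross-section is a single solid region. The nearest boundary edge runs (13.50, -8.00)→(11.72, -7.77); distance from the point to it = 5.84 mm. The point is inside the cross-section and 5.84 mm from the nearest boundary — more than the 0.8 mm shell width (2 × 0.4), so it's in the infill interior.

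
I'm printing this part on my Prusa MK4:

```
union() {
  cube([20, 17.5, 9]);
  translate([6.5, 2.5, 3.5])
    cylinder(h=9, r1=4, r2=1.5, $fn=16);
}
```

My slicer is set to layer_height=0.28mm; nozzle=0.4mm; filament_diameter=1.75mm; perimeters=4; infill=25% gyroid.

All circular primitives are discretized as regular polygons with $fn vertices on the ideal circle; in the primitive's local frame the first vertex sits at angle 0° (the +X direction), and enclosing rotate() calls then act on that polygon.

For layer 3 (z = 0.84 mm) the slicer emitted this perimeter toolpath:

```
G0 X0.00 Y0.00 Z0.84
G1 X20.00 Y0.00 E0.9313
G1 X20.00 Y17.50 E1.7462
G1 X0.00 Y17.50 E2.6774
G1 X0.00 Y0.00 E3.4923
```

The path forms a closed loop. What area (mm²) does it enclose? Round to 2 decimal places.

Apply the shoelace formula to the sequence of (X, Y) vertices; enclosed area = 350.00 mm².

350.00 mm²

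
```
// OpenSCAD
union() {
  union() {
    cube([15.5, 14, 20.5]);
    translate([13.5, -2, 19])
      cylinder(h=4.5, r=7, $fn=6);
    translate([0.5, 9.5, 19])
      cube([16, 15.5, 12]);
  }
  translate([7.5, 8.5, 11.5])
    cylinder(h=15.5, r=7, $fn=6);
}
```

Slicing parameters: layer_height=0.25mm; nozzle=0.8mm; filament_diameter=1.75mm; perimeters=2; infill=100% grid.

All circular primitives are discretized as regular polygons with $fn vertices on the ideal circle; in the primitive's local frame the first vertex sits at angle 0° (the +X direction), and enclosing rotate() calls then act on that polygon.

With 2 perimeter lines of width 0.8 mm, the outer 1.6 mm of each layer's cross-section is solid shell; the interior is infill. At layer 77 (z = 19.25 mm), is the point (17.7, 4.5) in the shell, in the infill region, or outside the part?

outside

At z = 19.25 mm: the 15.5×14 cube contributes its full rectangle; the r=7 cylinder at (13.5, -2) gives a regular 6-gon of circumradius 7 (constant along its height); the 16×15.5 cube at (0.5, 9.5) contributes its full rectangle; Merging all regions: the regions partially overlap (shared area 94.61 mm²), so overlapping operands fuse into one piece — 1 connected region; the r=7 cylinder at (7.5, 8.5) gives a regular 6-gon of circumradius 7 (constant along its height); Merging all regions: the r=7 cylinder at (7.5, 8.5) lies entirely inside that combined region, so the union is just that combined region — 1 connected region. Overall, the cross-section is a single solid region. The nearest boundary edge runs (15.50, 4.06)→(17.00, 4.06); distance from the point to it = 0.83 mm. The point is not inside any of the regions above, so it lies outside the cross-section (0.83 mm from the nearest boundary).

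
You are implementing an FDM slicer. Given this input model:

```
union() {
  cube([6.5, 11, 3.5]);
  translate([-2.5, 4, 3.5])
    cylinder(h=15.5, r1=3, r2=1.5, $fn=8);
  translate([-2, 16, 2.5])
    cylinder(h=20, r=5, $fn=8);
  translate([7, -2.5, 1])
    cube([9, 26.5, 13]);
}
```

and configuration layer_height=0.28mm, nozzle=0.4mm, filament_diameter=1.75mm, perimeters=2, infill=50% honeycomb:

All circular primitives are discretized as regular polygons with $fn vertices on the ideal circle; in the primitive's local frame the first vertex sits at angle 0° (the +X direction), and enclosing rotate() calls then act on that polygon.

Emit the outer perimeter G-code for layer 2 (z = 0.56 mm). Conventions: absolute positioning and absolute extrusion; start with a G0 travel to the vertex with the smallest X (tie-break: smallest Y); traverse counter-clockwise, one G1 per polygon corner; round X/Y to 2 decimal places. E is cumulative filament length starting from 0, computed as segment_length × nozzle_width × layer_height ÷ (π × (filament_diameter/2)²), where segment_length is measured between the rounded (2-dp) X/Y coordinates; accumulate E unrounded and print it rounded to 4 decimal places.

At z = 0.56 mm: the 6.5×11 cube contributes its full rectangle; the cone at (-2.5, 4) is not intersected at this z (z outside [3.5, 19]); the cylinder at (-2, 16) is absent (z outside [2.5, 22.5]); the cube at (7, -2.5) does not reach this height (z outside [1, 14]); Combining (union): only the 6.5×11 cube is present, so the union is just that shape — 1 connected region. The outline is a single polygon with 4 vertices. Extrusion per mm of travel: 0.4 × 0.28 / (π × 0.875²) = 0.046564. Accumulating E over each segment gives final E = 1.6297.

G0 X0.00 Y0.00 Z0.56
G1 X6.50 Y0.00 E0.3027
G1 X6.50 Y11.00 E0.8149
G1 X0.00 Y11.00 E1.1175
G1 X0.00 Y0.00 E1.6297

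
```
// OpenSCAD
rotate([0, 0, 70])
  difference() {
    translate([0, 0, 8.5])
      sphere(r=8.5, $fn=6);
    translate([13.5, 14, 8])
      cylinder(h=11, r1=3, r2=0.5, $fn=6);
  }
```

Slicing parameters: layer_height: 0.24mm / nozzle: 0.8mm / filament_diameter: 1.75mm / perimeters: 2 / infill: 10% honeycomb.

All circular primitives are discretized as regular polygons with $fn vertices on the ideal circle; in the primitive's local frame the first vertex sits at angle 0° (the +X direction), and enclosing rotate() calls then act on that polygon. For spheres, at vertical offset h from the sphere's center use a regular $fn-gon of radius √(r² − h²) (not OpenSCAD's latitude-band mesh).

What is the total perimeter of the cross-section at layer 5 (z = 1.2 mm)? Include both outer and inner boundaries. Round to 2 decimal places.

26.13 mm

At z = 1.2 mm: the r=8.5 sphere slices to a regular 6-gon of circumradius 4.354 (√(r²−h²) with h=7.3 from center) (perimeter = 2·6·4.354·sin(180°/6) = 26.13 mm); the cone at (13.5, 14) does not reach this height (z outside [8, 19]); Subtracting the remaining from the first: none of the subtracted shapes is present at this height, so the r=8.5 sphere is unchanged — boundary = 26.13 mm; (rotated 70° about Z; rotation is an isometry so areas/perimeters/island counts are preserved). Overall, the cross-section is a single solid region. Total boundary length (outer) = 26.13 mm.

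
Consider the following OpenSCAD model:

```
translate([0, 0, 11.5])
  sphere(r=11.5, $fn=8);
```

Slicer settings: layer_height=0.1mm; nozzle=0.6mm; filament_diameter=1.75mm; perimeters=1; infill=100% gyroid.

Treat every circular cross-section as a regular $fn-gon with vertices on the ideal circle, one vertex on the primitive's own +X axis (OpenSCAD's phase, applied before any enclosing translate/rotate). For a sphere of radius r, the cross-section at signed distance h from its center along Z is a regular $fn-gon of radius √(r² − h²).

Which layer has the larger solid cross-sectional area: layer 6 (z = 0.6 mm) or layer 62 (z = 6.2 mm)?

Layer 6 (z = 0.6): the r=11.5 sphere slices to a regular 8-gon of circumradius 3.666 (√(r²−h²) with h=10.9 from center) (area = (8/2)·3.666²·sin(360°/8) = 38.01 mm²). So its area = 38.01 mm². Layer 62 (z = 6.2): the r=11.5 sphere slices to a regular 8-gon of circumradius 10.206 (√(r²−h²) with h=5.3 from center) (area = (8/2)·10.206²·sin(360°/8) = 294.61 mm²). So its area = 294.61 mm². Layer 62 is larger (294.61 vs 38.01 mm²).

layer 62 (z = 6.2 mm)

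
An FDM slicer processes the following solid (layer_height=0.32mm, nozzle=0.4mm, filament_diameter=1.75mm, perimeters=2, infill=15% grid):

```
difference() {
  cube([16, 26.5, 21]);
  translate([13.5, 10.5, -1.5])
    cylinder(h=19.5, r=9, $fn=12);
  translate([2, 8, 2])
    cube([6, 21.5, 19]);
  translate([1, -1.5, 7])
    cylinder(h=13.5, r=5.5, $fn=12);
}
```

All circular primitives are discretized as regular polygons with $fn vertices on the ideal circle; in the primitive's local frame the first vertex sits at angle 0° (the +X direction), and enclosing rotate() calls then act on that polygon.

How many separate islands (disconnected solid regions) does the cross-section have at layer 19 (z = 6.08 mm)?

2

At z = 6.08 mm: the cube is present — its section is the full 16×26.5 rectangle; the r=9 cylinder at (13.5, 10.5) gives a regular 12-gon of circumradius 9 (constant along its height); the cube at (2, 8) (footprint 6×21.5) is included at this height; the cylinder at (1, -1.5) does not reach this height (z outside [7, 20.5]); Subtracting the remaining from the first: starting from the 16×26.5 cube, the r=9 cylinder at (13.5, 10.5) partially overlaps it — only the 164.83 mm² overlap (of its 243.00 mm²) is removed, clipping the outline; the 6×21.5 cube at (2, 8) partially overlaps it — only the 87.42 mm² overlap (of its 129.00 mm²) is removed, clipping the outline — 2 connected regions. Overall, the cross-section has 2 separate islands. Island count = 2.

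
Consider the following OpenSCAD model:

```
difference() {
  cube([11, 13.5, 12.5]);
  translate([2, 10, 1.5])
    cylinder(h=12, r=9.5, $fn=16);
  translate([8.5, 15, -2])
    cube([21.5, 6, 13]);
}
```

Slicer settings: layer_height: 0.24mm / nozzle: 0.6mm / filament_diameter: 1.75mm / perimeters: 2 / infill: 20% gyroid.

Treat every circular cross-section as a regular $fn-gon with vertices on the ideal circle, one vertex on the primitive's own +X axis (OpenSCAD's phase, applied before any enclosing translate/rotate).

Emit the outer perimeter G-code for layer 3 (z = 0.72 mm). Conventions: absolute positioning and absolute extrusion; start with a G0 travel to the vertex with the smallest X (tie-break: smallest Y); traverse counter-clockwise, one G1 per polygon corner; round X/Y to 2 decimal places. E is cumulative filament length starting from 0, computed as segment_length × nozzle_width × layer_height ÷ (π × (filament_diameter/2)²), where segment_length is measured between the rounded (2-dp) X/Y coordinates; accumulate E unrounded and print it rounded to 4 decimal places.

At z = 0.72 mm: the 11×13.5 cube contributes its full rectangle; the cylinder at (2, 10) does not reach this height (z outside [1.5, 13.5]); the 21.5×6 cube at (8.5, 15) contributes its full rectangle; After the difference (first − rest): starting from the 11×13.5 cube, the 21.5×6 cube at (8.5, 15) misses the remaining region (no effect) — 1 connected region. The outline is a single polygon with 4 vertices. Extrusion per mm of travel: 0.6 × 0.24 / (π × 0.875²) = 0.059868. Accumulating E over each segment gives final E = 2.9335.

G0 X0.00 Y0.00 Z0.72
G1 X11.00 Y0.00 E0.6586
G1 X11.00 Y13.50 E1.4668
G1 X0.00 Y13.50 E2.1253
G1 X0.00 Y0.00 E2.9335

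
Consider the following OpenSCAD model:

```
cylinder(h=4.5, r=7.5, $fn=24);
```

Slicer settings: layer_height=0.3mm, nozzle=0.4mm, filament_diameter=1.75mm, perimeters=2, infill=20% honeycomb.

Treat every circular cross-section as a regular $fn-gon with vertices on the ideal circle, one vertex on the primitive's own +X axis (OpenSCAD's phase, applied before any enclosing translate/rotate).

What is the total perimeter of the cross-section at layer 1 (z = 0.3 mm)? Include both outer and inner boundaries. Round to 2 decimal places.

46.99 mm

At z = 0.3 mm: the cylinder: section is a regular 24-gon, circumradius r=7.5 (perimeter = 2·24·7.500·sin(180°/24) = 46.99 mm). Overall, the cross-section is a single solid region. Total boundary length (outer) = 46.99 mm.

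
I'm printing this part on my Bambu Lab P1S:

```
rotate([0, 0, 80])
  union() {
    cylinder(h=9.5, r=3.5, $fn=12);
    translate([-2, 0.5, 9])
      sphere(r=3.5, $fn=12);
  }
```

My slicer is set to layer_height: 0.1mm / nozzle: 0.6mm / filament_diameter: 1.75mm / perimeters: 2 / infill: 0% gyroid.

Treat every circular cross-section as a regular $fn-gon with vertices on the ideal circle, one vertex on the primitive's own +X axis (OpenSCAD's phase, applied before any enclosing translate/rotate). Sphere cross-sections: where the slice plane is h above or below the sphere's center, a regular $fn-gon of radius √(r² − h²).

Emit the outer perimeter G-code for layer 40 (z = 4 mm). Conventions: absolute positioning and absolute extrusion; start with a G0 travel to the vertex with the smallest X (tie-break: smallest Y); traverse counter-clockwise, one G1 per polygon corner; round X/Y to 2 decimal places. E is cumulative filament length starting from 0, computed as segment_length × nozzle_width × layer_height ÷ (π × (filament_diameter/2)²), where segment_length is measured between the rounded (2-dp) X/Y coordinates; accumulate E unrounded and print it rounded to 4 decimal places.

At z = 4 mm: the cylinder: section is a regular 12-gon, circumradius r=3.5; the sphere at (-2, 0.5) does not reach this height (|z−center|=5.000 > r=3.5); Combining (union): only the r=3.5 cylinder is present, so the union is just that shape — 1 connected region; (rotated 80° about Z; rotation is an isometry so areas/perimeters/island counts are preserved). The outline is a single polygon with 12 vertices. Extrusion per mm of travel: 0.6 × 0.1 / (π × 0.875²) = 0.024945. Accumulating E over each segment gives final E = 0.5426.

G0 X-3.45 Y0.61 Z4.00
G1 X-3.29 Y-1.20 E0.0453
G1 X-2.25 Y-2.68 E0.0904
G1 X-0.61 Y-3.45 E0.1356
G1 X1.20 Y-3.29 E0.1810
G1 X2.68 Y-2.25 E0.2261
G1 X3.45 Y-0.61 E0.2713
G1 X3.29 Y1.20 E0.3166
G1 X2.25 Y2.68 E0.3617
G1 X0.61 Y3.45 E0.4069
G1 X-1.20 Y3.29 E0.4523
G1 X-2.68 Y2.25 E0.4974
G1 X-3.45 Y0.61 E0.5426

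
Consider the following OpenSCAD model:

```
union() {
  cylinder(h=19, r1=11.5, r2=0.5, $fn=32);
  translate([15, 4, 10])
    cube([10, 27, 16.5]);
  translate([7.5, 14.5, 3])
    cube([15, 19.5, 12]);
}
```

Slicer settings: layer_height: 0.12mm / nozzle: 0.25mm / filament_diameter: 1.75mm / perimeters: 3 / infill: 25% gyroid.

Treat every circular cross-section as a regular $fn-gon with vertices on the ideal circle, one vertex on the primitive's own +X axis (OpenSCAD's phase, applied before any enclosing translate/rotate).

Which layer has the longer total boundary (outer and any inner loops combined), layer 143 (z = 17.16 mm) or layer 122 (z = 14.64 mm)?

Layer 143 (z = 17.16): the cone (r1=11.5→r2=0.5) has section circumradius 1.565 here — a regular 32-gon (perimeter = 2·32·1.565·sin(180°/32) = 9.82 mm); the 10×27 cube at (15, 4) contributes its full rectangle (perimeter 74.00 mm); the cube at (7.5, 14.5) is absent (z outside [3, 15]); Merging all regions: the 2 present regions are separate (no shared area or edge), so areas and boundary lengths simply add and each stays a separate island — boundary = 83.82 mm. So its perimeter = 83.82 mm. Layer 122 (z = 14.64): the cone contributes a regular 32-gon of circumradius 3.024 (interpolated between r1=11.5 and r2=0.5 at t=0.771) (perimeter = 2·32·3.024·sin(180°/32) = 18.97 mm); the cube at (15, 4) (footprint 10×27) is included at this height (perimeter 74.00 mm); the cube at (7.5, 14.5) is present — its section is the full 15×19.5 rectangle (perimeter 69.00 mm); Taking the union: the regions partially overlap (shared area 123.75 mm²), so the edge portions inside another operand are dropped and the merged outline is re-measured after clipping — boundary = 113.97 mm. So its perimeter = 113.97 mm. Layer 122 is larger (113.97 vs 83.82 mm).

layer 122 (z = 14.64 mm)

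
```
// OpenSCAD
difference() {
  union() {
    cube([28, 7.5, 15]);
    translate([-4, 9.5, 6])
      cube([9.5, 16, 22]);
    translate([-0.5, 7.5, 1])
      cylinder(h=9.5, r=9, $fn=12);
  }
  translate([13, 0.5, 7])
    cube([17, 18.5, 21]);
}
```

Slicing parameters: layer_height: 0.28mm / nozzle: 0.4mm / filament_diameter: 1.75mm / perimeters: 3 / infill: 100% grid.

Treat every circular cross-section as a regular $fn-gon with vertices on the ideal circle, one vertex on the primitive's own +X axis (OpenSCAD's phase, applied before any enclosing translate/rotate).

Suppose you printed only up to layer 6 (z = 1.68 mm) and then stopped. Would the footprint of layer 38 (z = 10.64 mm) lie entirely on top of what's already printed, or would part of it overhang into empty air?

part overhangs

Compare the two slices. At z = 1.68: the cube (footprint 28×7.5) is included at this height (area 210.00 mm²); the cube at (-4, 9.5) does not reach this height (z outside [6, 28]); the r=9 cylinder at (-0.5, 7.5) contributes a regular 12-gon of circumradius 9 (area = (12/2)·9.000²·sin(360°/12) = 243.00 mm²); Combining (union): the regions partially overlap — summed areas 453.00 mm² minus the doubly-counted overlap 52.92 mm² gives 400.08 mm² — area = 400.08 mm²; the cube at (13, 0.5) does not reach this height (z outside [7, 28]); Taking the first minus the rest: none of the subtracted shapes is present at this height, so the result so far is unchanged — area = 400.08 mm². At z = 10.64: the cube is present — its section is the full 28×7.5 rectangle (area 210.00 mm²); the cube at (-4, 9.5) (footprint 9.5×16) is included at this height (area 152.00 mm²); the cylinder at (-0.5, 7.5) does not reach this height (z outside [1, 10.5]); Combining (union): the 2 present regions are separate (no shared area or edge), so areas and boundary lengths simply add and each stays a separate island — area = 362.00 mm²; the cube at (13, 0.5) (footprint 17×18.5) is included at this height (area 314.50 mm²); Subtracting the remaining from the first: starting from that combined region (362.00 mm²), the 17×18.5 cube at (13, 0.5) partially overlaps it — only the 105.00 mm² overlap (of its 314.50 mm²) is removed, clipping the outline — area = 257.00 mm². Checking containment: at z = 10.64 the cross-section extends beyond the z = 1.68 cross-section by about 92.79 mm².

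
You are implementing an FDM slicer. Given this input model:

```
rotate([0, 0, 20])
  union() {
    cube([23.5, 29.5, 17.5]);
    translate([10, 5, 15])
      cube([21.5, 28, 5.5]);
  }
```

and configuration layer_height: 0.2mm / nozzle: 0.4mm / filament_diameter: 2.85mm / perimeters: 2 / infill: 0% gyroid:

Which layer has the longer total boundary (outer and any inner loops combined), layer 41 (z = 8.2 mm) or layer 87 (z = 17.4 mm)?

layer 87 (z = 17.4 mm)

Layer 41 (z = 8.2): the 23.5×29.5 cube contributes its full rectangle (perimeter 106.00 mm); the cube at (10, 5) is not intersected at this z (z outside [15, 20.5]); Merging all regions: only the 23.5×29.5 cube is present, so the union is just that shape — boundary = 106.00 mm; (whole slice rotated 20° about Z — lengths, areas and connectivity unchanged). So its perimeter = 106.00 mm. Layer 87 (z = 17.4): the cube (footprint 23.5×29.5) is included at this height (perimeter 106.00 mm); the cube at (10, 5) (footprint 21.5×28) is included at this height (perimeter 99.00 mm); Taking the union: the regions partially overlap (shared area 330.75 mm²), so the edge portions inside another operand are dropped and the merged outline is re-measured after clipping — boundary = 129.00 mm; (whole slice rotated 20° about Z — lengths, areas and connectivity unchanged). So its perimeter = 129.00 mm. Layer 87 is larger (129.00 vs 106.00 mm).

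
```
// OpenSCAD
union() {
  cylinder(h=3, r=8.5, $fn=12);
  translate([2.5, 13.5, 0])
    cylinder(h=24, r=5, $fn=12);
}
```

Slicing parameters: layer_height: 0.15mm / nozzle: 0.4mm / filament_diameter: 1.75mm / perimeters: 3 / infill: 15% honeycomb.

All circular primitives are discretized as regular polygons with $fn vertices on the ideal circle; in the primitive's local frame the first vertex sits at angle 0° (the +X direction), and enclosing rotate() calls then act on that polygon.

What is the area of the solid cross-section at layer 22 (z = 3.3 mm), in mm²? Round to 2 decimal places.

75.00 mm²

At z = 3.3 mm: the cylinder does not reach this height (z outside [0, 3]); the r=5 cylinder at (2.5, 13.5) contributes a regular 12-gon of circumradius 5 (area = (12/2)·5.000²·sin(360°/12) = 75.00 mm²); Taking the union: only the r=5 cylinder at (2.5, 13.5) is present, so the union is just that shape — area = 75.00 mm². Overall, the cross-section is a single solid region. Net area = 75.00 mm².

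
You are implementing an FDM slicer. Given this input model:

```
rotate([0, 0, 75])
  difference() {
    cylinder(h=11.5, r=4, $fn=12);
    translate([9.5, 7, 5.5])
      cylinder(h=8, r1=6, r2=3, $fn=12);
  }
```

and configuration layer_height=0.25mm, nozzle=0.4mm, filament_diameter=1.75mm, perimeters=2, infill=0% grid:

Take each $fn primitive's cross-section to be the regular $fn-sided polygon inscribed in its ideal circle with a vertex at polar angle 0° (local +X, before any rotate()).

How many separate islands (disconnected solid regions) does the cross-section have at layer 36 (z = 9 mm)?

1

At z = 9 mm: the r=4 cylinder contributes a regular 12-gon of circumradius 4; the cone at (9.5, 7): at t=0.438 of its height the radius interpolates to r₁+(r₂−r₁)t = 4.688, giving a regular 12-gon of that circumradius; Taking the first minus the rest: starting from the r=4 cylinder, the cone at (9.5, 7) misses the remaining region (no effect) — 1 connected region; (rotated 75° about Z; rotation is an isometry so areas/perimeters/island counts are preserved). Overall, the cross-section is a single solid region. Island count = 1.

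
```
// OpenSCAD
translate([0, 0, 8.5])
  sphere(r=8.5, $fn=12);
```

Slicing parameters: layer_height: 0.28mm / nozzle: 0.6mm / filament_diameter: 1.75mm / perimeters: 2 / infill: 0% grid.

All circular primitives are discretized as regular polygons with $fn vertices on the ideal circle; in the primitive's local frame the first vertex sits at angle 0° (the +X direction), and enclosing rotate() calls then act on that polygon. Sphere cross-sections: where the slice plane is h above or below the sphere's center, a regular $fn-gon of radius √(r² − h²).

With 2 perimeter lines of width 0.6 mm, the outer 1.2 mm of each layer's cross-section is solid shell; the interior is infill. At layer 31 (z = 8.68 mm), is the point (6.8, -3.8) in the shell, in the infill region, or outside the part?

At z = 8.68 mm: the r=8.5 sphere slices to a regular 12-gon of circumradius 8.498 (√(r²−h²) with h=0.18 from center). Overall, the cross-section is a single solid region. The nearest boundary edge runs (7.36, -4.25)→(8.50, 0.00); distance from the point to it = 0.66 mm. The point is inside the cross-section, 0.66 mm from the nearest boundary — within the 1.2 mm shell band (2 × 0.6).

shell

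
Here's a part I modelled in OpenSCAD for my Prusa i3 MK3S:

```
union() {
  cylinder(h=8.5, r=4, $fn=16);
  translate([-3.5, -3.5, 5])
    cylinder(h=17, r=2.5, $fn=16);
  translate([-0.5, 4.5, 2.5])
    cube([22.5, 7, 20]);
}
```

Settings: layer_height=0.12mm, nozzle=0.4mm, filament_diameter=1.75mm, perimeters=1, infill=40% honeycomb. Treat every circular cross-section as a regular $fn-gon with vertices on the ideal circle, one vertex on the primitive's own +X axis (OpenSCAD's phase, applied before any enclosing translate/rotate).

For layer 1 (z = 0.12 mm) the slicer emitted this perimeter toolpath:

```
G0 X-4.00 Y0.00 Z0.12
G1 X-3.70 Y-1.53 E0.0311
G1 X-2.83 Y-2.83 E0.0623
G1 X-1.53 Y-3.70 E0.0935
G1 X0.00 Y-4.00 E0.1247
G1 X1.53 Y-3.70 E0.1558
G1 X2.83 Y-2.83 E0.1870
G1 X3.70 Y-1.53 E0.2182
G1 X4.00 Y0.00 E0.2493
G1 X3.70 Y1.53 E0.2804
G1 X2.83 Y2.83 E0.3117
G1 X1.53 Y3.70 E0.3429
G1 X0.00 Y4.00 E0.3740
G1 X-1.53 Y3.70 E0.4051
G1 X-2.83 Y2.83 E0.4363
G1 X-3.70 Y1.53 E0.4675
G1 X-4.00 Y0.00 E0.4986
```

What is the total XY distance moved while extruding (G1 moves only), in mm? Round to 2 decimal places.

24.99 mm

Sum the Euclidean lengths of each G1 segment: total = 24.99 mm.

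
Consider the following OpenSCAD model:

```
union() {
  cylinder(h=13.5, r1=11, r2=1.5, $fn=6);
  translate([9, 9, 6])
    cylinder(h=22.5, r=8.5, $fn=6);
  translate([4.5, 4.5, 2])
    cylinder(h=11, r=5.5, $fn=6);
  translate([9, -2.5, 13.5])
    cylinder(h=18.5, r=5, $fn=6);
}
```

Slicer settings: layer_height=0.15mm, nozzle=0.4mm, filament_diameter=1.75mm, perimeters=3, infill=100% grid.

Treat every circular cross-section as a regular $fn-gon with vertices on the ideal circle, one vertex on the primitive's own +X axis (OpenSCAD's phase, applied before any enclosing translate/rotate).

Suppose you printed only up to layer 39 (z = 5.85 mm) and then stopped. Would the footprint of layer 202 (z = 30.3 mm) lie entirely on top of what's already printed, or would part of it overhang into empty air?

Compare the two slices. At z = 5.85: the cone contributes a regular 6-gon of circumradius 6.883 (interpolated between r1=11 and r2=1.5 at t=0.433) (area = (6/2)·6.883²·sin(360°/6) = 123.10 mm²); the cylinder at (9, 9) is absent (z outside [6, 28.5]); the r=5.5 cylinder at (4.5, 4.5) gives a regular 6-gon of circumradius 5.5 (constant along its height) (area = (6/2)·5.500²·sin(360°/6) = 78.59 mm²); the cylinder at (9, -2.5) is absent (z outside [13.5, 32]); Merging all regions: the regions partially overlap — summed areas 201.69 mm² minus the doubly-counted overlap 31.62 mm² gives 170.07 mm² — area = 170.07 mm². At z = 30.3: the cone is absent (z outside [0, 13.5]); the cylinder at (9, 9) is absent (z outside [6, 28.5]); the cylinder at (4.5, 4.5) is absent (z outside [2, 13]); the cylinder at (9, -2.5): section is a regular 6-gon, circumradius r=5 (area = (6/2)·5.000²·sin(360°/6) = 64.95 mm²); Merging all regions: only the r=5 cylinder at (9, -2.5) is present, so the union is just that shape — area = 64.95 mm². Checking containment: at z = 30.3 the cross-section extends beyond the z = 5.85 cross-section by about 56.73 mm².

part overhangs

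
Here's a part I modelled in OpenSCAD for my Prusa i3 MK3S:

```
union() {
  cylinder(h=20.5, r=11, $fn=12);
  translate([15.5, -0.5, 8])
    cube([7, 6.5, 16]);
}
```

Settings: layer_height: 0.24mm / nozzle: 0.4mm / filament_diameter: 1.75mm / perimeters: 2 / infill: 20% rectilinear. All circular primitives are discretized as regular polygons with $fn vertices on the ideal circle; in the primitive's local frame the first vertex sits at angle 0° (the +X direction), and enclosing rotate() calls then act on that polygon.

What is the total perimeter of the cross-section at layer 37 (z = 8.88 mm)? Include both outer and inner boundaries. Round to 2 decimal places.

At z = 8.88 mm: the r=11 cylinder contributes a regular 12-gon of circumradius 11 (perimeter = 2·12·11.000·sin(180°/12) = 68.33 mm); the cube at (15.5, -0.5) is present — its section is the full 7×6.5 rectangle (perimeter 27.00 mm); Combining (union): the 2 present regions are separate (no shared area or edge), so areas and boundary lengths simply add and each stays a separate island — boundary = 95.33 mm. Overall, the cross-section has 2 separate islands. Total boundary length (outer) = 95.33 mm.

95.33 mm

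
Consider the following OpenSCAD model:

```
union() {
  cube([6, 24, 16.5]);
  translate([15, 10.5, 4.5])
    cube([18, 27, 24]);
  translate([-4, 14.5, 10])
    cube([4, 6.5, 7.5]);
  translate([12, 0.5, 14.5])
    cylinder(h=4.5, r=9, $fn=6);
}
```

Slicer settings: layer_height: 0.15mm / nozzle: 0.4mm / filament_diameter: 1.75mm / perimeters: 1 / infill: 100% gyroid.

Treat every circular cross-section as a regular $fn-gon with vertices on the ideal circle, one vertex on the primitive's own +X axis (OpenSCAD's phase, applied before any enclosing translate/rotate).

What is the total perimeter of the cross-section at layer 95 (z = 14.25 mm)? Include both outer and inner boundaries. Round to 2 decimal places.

158.00 mm

At z = 14.25 mm: the cube (footprint 6×24) is included at this height (perimeter 60.00 mm); the cube at (15, 10.5) is present — its section is the full 18×27 rectangle (perimeter 90.00 mm); the cube at (-4, 14.5) (footprint 4×6.5) is included at this height (perimeter 21.00 mm); the cylinder at (12, 0.5) is absent (z outside [14.5, 19]); Taking the union: the 3 present regions share edge segments without overlapping in area, so areas simply add but the touching pieces fuse into one outline (the shared edge portions become interior and drop out of the boundary) — boundary = 158.00 mm. Overall, the cross-section has 2 separate islands. Total boundary length (outer) = 158.00 mm.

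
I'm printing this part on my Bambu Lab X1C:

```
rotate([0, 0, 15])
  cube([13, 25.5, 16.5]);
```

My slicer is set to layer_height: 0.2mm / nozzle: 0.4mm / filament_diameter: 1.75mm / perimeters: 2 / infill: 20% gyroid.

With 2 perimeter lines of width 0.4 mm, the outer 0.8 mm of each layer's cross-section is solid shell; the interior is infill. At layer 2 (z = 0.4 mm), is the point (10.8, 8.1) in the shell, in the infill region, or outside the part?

At z = 0.4 mm: the cube is present — its section is the full 13×25.5 rectangle; (rotated 15° about Z; rotation is an isometry so areas/perimeters/island counts are preserved). Overall, the cross-section is a single solid region. Undo the 15° rotation: the query point maps to (12.528, 5.029) in the un-rotated model frame. The nearest boundary edge runs (13.00, 0.00)→(13.00, 25.50); distance from the point to it = 0.47 mm. The point is inside the cross-section, 0.47 mm from the nearest boundary — within the 0.8 mm shell band (2 × 0.4).

shell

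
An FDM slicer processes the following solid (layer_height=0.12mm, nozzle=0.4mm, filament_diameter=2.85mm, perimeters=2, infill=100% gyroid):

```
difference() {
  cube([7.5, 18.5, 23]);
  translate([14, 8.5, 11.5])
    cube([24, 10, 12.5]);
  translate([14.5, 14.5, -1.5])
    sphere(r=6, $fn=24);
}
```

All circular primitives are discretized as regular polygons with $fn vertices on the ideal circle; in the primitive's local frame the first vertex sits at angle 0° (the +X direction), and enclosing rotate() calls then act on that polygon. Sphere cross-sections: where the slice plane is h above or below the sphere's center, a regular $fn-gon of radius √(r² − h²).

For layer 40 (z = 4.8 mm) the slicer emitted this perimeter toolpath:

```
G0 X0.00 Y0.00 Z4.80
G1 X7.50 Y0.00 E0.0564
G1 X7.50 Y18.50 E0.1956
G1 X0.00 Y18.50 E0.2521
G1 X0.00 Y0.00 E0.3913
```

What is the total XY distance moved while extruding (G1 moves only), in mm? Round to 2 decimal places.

52.00 mm

Sum the Euclidean lengths of each G1 segment: total = 52.00 mm.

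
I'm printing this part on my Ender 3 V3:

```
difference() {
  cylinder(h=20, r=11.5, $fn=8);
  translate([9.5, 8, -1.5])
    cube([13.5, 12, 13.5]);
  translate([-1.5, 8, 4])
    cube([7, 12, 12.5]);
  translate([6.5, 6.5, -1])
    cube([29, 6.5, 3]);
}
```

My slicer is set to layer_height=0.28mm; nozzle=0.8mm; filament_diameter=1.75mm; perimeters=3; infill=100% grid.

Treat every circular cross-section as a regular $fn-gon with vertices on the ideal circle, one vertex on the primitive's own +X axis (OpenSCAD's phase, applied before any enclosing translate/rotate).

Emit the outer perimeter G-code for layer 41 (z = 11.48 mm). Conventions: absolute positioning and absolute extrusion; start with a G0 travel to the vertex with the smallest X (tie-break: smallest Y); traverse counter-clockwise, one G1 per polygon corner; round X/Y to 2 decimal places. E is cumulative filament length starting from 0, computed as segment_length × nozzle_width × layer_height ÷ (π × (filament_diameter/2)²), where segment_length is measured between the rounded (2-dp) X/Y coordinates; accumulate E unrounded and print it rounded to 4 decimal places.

At z = 11.48 mm: the r=11.5 cylinder contributes a regular 8-gon of circumradius 11.5; the 13.5×12 cube at (9.5, 8) contributes its full rectangle; the 7×12 cube at (-1.5, 8) contributes its full rectangle; the cube at (6.5, 6.5) is not intersected at this z (z outside [-1, 2]); Subtracting the remaining from the first: starting from the r=11.5 cylinder, the 13.5×12 cube at (9.5, 8) misses the remaining region (no effect); the 7×12 cube at (-1.5, 8) partially overlaps it — only the 17.77 mm² overlap (of its 84.00 mm²) is removed, clipping the outline — 1 connected region. The outline is a single polygon with 11 vertices. Extrusion per mm of travel: 0.8 × 0.28 / (π × 0.875²) = 0.093128. Accumulating E over each segment gives final E = 6.8849.

G0 X-11.50 Y0.00 Z11.48
G1 X-8.13 Y-8.13 E0.8196
G1 X0.00 Y-11.50 E1.6392
G1 X8.13 Y-8.13 E2.4588
G1 X11.50 Y0.00 E3.2784
G1 X8.13 Y8.13 E4.0980
G1 X5.50 Y9.22 E4.3631
G1 X5.50 Y8.00 E4.4768
G1 X-1.50 Y8.00 E5.1287
G1 X-1.50 Y10.88 E5.3969
G1 X-8.13 Y8.13 E6.0653
G1 X-11.50 Y0.00 E6.8849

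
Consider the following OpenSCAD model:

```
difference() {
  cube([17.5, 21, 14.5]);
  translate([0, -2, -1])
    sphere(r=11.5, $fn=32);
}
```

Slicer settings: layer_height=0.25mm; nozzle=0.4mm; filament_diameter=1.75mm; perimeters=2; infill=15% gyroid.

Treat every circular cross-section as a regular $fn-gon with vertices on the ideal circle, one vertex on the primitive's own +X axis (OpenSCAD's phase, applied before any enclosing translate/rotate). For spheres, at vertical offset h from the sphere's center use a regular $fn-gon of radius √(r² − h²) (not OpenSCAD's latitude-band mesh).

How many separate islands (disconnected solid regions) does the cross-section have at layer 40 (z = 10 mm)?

At z = 10 mm: the cube is present — its section is the full 17.5×21 rectangle; the r=11.5 sphere at (0, -2) slices to a regular 32-gon of circumradius 3.354 (√(r²−h²) with h=11 from center); Taking the first minus the rest: starting from the 17.5×21 cube, the r=11.5 sphere at (0, -2) partially overlaps it — only the 2.52 mm² overlap (of its 35.12 mm²) is removed, clipping the outline — 1 connected region. Overall, the cross-section is a single solid region. Island count = 1.

1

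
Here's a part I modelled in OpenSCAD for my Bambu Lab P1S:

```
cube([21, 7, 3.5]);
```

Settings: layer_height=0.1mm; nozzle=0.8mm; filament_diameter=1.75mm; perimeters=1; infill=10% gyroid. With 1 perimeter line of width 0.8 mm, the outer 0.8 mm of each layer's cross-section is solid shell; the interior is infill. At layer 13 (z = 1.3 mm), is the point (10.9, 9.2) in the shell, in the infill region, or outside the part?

outside

At z = 1.3 mm: the cube is present — its section is the full 21×7 rectangle. Overall, the cross-section is a single solid region. The nearest boundary edge runs (21.00, 7.00)→(0.00, 7.00); distance from the point to it = 2.20 mm. The point is not inside any of the regions above, so it lies outside the cross-section (2.20 mm from the nearest boundary).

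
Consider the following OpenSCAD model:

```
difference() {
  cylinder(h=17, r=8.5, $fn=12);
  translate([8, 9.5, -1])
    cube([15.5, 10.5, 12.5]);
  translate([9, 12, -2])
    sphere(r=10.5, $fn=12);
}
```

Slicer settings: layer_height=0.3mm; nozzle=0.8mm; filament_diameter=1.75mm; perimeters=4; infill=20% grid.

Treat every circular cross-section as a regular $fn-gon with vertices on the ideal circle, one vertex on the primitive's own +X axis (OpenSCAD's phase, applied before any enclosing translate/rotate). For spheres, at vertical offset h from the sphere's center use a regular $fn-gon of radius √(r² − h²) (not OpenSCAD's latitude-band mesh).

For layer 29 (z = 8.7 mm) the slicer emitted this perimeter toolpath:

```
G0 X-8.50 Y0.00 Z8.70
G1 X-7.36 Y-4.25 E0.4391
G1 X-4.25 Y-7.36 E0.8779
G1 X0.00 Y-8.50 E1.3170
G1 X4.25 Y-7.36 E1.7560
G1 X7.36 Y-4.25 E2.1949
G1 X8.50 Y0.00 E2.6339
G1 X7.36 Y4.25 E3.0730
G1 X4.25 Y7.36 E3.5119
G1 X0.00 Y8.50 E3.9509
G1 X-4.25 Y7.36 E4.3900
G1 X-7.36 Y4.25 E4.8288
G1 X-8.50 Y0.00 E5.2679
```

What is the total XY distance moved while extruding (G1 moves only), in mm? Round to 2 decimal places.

Sum the Euclidean lengths of each G1 segment: total = 52.79 mm.

52.79 mm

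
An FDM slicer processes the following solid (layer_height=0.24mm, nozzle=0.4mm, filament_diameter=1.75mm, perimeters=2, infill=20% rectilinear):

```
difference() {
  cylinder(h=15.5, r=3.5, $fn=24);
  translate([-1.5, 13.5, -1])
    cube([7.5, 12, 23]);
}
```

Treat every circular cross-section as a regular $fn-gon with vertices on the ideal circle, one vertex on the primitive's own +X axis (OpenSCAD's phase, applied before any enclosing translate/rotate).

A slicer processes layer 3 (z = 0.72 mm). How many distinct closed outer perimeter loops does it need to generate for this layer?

1

At z = 0.72 mm: the r=3.5 cylinder gives a regular 24-gon of circumradius 3.5 (constant along its height); the 7.5×12 cube at (-1.5, 13.5) contributes its full rectangle; After the difference (first − rest): starting from the r=3.5 cylinder, the 7.5×12 cube at (-1.5, 13.5) misses the remaining region (no effect) — 1 connected region. The result has 1 disconnected region.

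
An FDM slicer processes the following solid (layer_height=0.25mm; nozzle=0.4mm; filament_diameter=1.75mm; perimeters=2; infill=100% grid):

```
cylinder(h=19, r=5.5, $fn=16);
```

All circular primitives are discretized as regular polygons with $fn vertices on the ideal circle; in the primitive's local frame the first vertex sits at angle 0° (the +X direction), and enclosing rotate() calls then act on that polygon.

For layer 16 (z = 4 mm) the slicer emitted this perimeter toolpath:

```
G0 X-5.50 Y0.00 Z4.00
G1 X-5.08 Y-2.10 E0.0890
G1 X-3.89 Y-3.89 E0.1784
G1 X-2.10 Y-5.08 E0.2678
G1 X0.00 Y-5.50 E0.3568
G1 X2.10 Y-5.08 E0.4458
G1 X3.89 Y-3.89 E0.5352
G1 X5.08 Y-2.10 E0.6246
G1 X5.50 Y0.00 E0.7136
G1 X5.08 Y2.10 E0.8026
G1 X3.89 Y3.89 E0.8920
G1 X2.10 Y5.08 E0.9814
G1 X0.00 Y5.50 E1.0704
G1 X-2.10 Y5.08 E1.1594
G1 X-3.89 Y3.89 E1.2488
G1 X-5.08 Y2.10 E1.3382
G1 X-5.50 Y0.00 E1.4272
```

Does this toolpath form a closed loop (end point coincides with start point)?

yes

Start point (G0): (-5.50, 0.00). End point (last G1): the path returns to the start — closed.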